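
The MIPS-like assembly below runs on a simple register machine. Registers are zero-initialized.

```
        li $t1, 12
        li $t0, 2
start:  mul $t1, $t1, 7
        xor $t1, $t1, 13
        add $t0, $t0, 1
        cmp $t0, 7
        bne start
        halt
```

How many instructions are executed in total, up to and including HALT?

li $t1, 12 → $t1=12
li $t0, 2 → $t0=2
mul $t1, $t1, 7 → $t1=12*7=84
xor $t1, $t1, 13 → $t1=84^13=89
add $t0, $t0, 1 → $t0=2+1=3
cmp $t0, 7  (cmp 3,7)
bne start: taken
mul $t1, $t1, 7 → $t1=89*7=623
xor $t1, $t1, 13 → $t1=623^13=610
add $t0, $t0, 1 → $t0=3+1=4
cmp $t0, 7  (cmp 4,7)
bne start: taken
mul $t1, $t1, 7 → $t1=610*7=4270
xor $t1, $t1, 13 → $t1=4270^13=4259
add $t0, $t0, 1 → $t0=4+1=5
cmp $t0, 7  (cmp 5,7)
bne start: taken
mul $t1, $t1, 7 → $t1=4259*7=29813
xor $t1, $t1, 13 → $t1=29813^13=29816
add $t0, $t0, 1 → $t0=5+1=6
cmp $t0, 7  (cmp 6,7)
bne start: taken
mul $t1, $t1, 7 → $t1=29816*7=208712
xor $t1, $t1, 13 → $t1=208712^13=208709
add $t0, $t0, 1 → $t0=6+1=7
cmp $t0, 7  (cmp 7,7)
bne start: not taken
halt.
Total executed instructions: 28.

28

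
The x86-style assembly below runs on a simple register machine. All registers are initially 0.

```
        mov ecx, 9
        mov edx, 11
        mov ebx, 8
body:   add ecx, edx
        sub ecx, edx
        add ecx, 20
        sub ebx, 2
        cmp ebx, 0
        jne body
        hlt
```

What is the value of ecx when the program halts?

89

after mov ecx, 9: ecx=9
after mov edx, 11: edx=11
after mov ebx, 8: ebx=8
after add ecx, edx: ecx=9+11=20
after sub ecx, edx: ecx=20-11=9
after add ecx, 20: ecx=9+20=29
after sub ebx, 2: ebx=8-2=6
cmp ebx, 0  (cmp 6,0)
jne body: taken
after add ecx, edx: ecx=29+11=40
after sub ecx, edx: ecx=40-11=29
after add ecx, 20: ecx=29+20=49
after sub ebx, 2: ebx=6-2=4
cmp ebx, 0  (cmp 4,0)
jne body: taken
after add ecx, edx: ecx=49+11=60
after sub ecx, edx: ecx=60-11=49
after add ecx, 20: ecx=49+20=69
after sub ebx, 2: ebx=4-2=2
cmp ebx, 0  (cmp 2,0)
jne body: taken
after add ecx, edx: ecx=69+11=80
after sub ecx, edx: ecx=80-11=69
after add ecx, 20: ecx=69+20=89
after sub ebx, 2: ebx=2-2=0
cmp ebx, 0  (cmp 0,0)
jne body: not taken
halt.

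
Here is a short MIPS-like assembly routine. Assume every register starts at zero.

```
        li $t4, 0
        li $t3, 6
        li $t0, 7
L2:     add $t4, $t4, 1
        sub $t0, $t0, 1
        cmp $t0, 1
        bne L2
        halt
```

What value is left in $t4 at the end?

after li $t4, 0: $t4=0
after li $t3, 6: $t3=6
after li $t0, 7: $t0=7
after add $t4, $t4, 1: $t4=0+1=1
after sub $t0, $t0, 1: $t0=7-1=6
cmp $t0, 1  (cmp 6,1)
bne L2: taken
after add $t4, $t4, 1: $t4=1+1=2
after sub $t0, $t0, 1: $t0=6-1=5
cmp $t0, 1  (cmp 5,1)
bne L2: taken
after add $t4, $t4, 1: $t4=2+1=3
after sub $t0, $t0, 1: $t0=5-1=4
cmp $t0, 1  (cmp 4,1)
bne L2: taken
after add $t4, $t4, 1: $t4=3+1=4
after sub $t0, $t0, 1: $t0=4-1=3
cmp $t0, 1  (cmp 3,1)
bne L2: taken
after add $t4, $t4, 1: $t4=4+1=5
after sub $t0, $t0, 1: $t0=3-1=2
cmp $t0, 1  (cmp 2,1)
bne L2: taken
after add $t4, $t4, 1: $t4=5+1=6
after sub $t0, $t0, 1: $t0=2-1=1
cmp $t0, 1  (cmp 1,1)
bne L2: not taken
halt.

6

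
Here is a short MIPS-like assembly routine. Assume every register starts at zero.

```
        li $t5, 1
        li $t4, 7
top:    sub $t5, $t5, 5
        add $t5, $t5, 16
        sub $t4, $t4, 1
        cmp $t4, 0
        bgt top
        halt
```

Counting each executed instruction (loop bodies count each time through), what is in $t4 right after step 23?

li $t5, 1 → $t5=1
li $t4, 7 → $t4=7
sub $t5, $t5, 5 → $t5=1-5=-4
add $t5, $t5, 16 → $t5=(-4)+16=12
sub $t4, $t4, 1 → $t4=7-1=6
cmp $t4, 0  (cmp 6,0)
bgt top: taken
sub $t5, $t5, 5 → $t5=12-5=7
add $t5, $t5, 16 → $t5=7+16=23
sub $t4, $t4, 1 → $t4=6-1=5
cmp $t4, 0  (cmp 5,0)
bgt top: taken
sub $t5, $t5, 5 → $t5=23-5=18
add $t5, $t5, 16 → $t5=18+16=34
sub $t4, $t4, 1 → $t4=5-1=4
cmp $t4, 0  (cmp 4,0)
bgt top: taken
sub $t5, $t5, 5 → $t5=34-5=29
add $t5, $t5, 16 → $t5=29+16=45
sub $t4, $t4, 1 → $t4=4-1=3
cmp $t4, 0  (cmp 3,0)
bgt top: taken
sub $t5, $t5, 5 → $t5=45-5=40
After step 23: $t4 = 3.

3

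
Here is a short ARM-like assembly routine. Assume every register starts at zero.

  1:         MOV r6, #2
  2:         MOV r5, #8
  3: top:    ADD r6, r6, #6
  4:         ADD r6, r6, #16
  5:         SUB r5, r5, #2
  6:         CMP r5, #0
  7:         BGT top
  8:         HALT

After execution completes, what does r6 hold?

MOV r6, #2 → r6=2
MOV r5, #8 → r5=8
ADD r6, r6, #6 → r6=2+6=8
ADD r6, r6, #16 → r6=8+16=24
SUB r5, r5, #2 → r5=8-2=6
CMP r5, #0  (cmp 6,0)
BGT top: taken
ADD r6, r6, #6 → r6=24+6=30
ADD r6, r6, #16 → r6=30+16=46
SUB r5, r5, #2 → r5=6-2=4
CMP r5, #0  (cmp 4,0)
BGT top: taken
ADD r6, r6, #6 → r6=46+6=52
ADD r6, r6, #16 → r6=52+16=68
SUB r5, r5, #2 → r5=4-2=2
CMP r5, #0  (cmp 2,0)
BGT top: taken
ADD r6, r6, #6 → r6=68+6=74
ADD r6, r6, #16 → r6=74+16=90
SUB r5, r5, #2 → r5=2-2=0
CMP r5, #0  (cmp 0,0)
BGT top: not taken
halt.

90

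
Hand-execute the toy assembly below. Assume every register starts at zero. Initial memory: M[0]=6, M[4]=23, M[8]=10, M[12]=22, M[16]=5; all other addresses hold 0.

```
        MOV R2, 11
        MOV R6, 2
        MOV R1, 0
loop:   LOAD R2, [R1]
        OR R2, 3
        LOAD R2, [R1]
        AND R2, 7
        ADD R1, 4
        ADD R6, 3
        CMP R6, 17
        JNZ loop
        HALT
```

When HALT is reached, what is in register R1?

20

MOV R2, 11 → R2=11
MOV R6, 2 → R6=2
MOV R1, 0 → R1=0
LOAD R2, [R1] → R2=M[0]=6
OR R2, 3 → R2=6|3=7
LOAD R2, [R1] → R2=M[0]=6
AND R2, 7 → R2=6&7=6
ADD R1, 4 → R1=0+4=4
ADD R6, 3 → R6=2+3=5
CMP R6, 17  (cmp 5,17)
JNZ loop: taken
LOAD R2, [R1] → R2=M[4]=23
OR R2, 3 → R2=23|3=23
LOAD R2, [R1] → R2=M[4]=23
AND R2, 7 → R2=23&7=7
ADD R1, 4 → R1=4+4=8
ADD R6, 3 → R6=5+3=8
CMP R6, 17  (cmp 8,17)
JNZ loop: taken
LOAD R2, [R1] → R2=M[8]=10
OR R2, 3 → R2=10|3=11
LOAD R2, [R1] → R2=M[8]=10
AND R2, 7 → R2=10&7=2
ADD R1, 4 → R1=8+4=12
ADD R6, 3 → R6=8+3=11
CMP R6, 17  (cmp 11,17)
JNZ loop: taken
LOAD R2, [R1] → R2=M[12]=22
OR R2, 3 → R2=22|3=23
LOAD R2, [R1] → R2=M[12]=22
AND R2, 7 → R2=22&7=6
ADD R1, 4 → R1=12+4=16
ADD R6, 3 → R6=11+3=14
CMP R6, 17  (cmp 14,17)
JNZ loop: taken
LOAD R2, [R1] → R2=M[16]=5
OR R2, 3 → R2=5|3=7
LOAD R2, [R1] → R2=M[16]=5
AND R2, 7 → R2=5&7=5
ADD R1, 4 → R1=16+4=20
ADD R6, 3 → R6=14+3=17
CMP R6, 17  (cmp 17,17)
JNZ loop: not taken
halt.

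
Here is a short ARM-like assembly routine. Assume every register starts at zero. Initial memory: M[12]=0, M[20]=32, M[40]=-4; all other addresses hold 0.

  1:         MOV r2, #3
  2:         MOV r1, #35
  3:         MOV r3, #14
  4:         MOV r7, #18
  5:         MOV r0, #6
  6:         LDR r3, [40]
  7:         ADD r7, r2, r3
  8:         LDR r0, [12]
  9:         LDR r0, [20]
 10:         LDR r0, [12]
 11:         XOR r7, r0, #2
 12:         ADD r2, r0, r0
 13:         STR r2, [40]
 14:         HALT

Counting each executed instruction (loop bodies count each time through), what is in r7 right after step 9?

-1

MOV r2, #3 → r2=3
MOV r1, #35 → r1=35
MOV r3, #14 → r3=14
MOV r7, #18 → r7=18
MOV r0, #6 → r0=6
LDR r3, [40] → r3=M[40]=-4
ADD r7, r2, r3 → r7=3+(-4)=-1
LDR r0, [12] → r0=M[12]=0
LDR r0, [20] → r0=M[20]=32
After step 9: r7 = -1.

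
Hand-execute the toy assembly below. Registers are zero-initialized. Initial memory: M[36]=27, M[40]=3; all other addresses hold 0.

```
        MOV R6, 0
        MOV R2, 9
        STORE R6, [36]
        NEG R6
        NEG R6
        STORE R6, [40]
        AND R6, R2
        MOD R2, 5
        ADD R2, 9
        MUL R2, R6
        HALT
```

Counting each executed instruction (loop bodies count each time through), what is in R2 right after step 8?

R6=0
R2=9
STORE R6, [36] → M[36]=0
R6=-(0)=0
R6=-(0)=0
STORE R6, [40] → M[40]=0
R6=0&9=0
R2=9%5=4
After step 8: R2 = 4.

4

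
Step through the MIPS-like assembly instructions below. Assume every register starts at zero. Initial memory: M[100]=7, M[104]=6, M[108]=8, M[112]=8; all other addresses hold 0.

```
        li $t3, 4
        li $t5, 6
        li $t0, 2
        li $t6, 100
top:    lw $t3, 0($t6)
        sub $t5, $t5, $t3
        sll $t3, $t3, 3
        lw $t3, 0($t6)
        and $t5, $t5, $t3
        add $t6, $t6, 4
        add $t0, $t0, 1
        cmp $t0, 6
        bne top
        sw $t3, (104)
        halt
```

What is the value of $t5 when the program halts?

0

$t3=4
$t5=6
$t0=2
$t6=100
$t3=M[100]=7
$t5=6-7=-1
$t3=7<<3=56
$t3=M[100]=7
$t5=(-1)&7=7
$t6=100+4=104
$t0=2+1=3
cmp $t0, 6  (cmp 3,6)
bne top: taken
$t3=M[104]=6
$t5=7-6=1
$t3=6<<3=48
$t3=M[104]=6
$t5=1&6=0
$t6=104+4=108
$t0=3+1=4
cmp $t0, 6  (cmp 4,6)
bne top: taken
$t3=M[108]=8
$t5=0-8=-8
$t3=8<<3=64
$t3=M[108]=8
$t5=(-8)&8=8
$t6=108+4=112
$t0=4+1=5
cmp $t0, 6  (cmp 5,6)
bne top: taken
$t3=M[112]=8
$t5=8-8=0
$t3=8<<3=64
$t3=M[112]=8
$t5=0&8=0
$t6=112+4=116
$t0=5+1=6
cmp $t0, 6  (cmp 6,6)
bne top: not taken
sw $t3, (104) → M[104]=8
halt.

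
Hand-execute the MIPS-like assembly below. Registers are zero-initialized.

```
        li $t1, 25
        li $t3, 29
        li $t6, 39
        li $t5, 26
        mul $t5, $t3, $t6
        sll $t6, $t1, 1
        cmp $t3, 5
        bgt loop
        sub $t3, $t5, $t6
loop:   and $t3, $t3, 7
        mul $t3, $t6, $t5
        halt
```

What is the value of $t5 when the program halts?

after li $t1, 25: $t1=25
after li $t3, 29: $t3=29
after li $t6, 39: $t6=39
after li $t5, 26: $t5=26
after mul $t5, $t3, $t6: $t5=29*39=1131
after sll $t6, $t1, 1: $t6=25<<1=50
cmp $t3, 5  (cmp 29,5)
bgt loop: taken
after and $t3, $t3, 7: $t3=29&7=5
after mul $t3, $t6, $t5: $t3=50*1131=56550
halt.

1131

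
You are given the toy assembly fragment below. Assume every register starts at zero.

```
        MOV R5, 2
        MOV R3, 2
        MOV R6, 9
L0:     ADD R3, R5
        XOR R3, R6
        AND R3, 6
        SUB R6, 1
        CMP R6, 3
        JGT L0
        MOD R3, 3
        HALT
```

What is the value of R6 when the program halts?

3

after MOV R5, 2: R5=2
after MOV R3, 2: R3=2
after MOV R6, 9: R6=9
after ADD R3, R5: R3=2+2=4
after XOR R3, R6: R3=4^9=13
after AND R3, 6: R3=13&6=4
after SUB R6, 1: R6=9-1=8
CMP R6, 3  (cmp 8,3)
JGT L0: taken
after ADD R3, R5: R3=4+2=6
after XOR R3, R6: R3=6^8=14
after AND R3, 6: R3=14&6=6
after SUB R6, 1: R6=8-1=7
CMP R6, 3  (cmp 7,3)
JGT L0: taken
after ADD R3, R5: R3=6+2=8
after XOR R3, R6: R3=8^7=15
after AND R3, 6: R3=15&6=6
after SUB R6, 1: R6=7-1=6
CMP R6, 3  (cmp 6,3)
JGT L0: taken
after ADD R3, R5: R3=6+2=8
after XOR R3, R6: R3=8^6=14
after AND R3, 6: R3=14&6=6
after SUB R6, 1: R6=6-1=5
CMP R6, 3  (cmp 5,3)
JGT L0: taken
after ADD R3, R5: R3=6+2=8
after XOR R3, R6: R3=8^5=13
after AND R3, 6: R3=13&6=4
after SUB R6, 1: R6=5-1=4
CMP R6, 3  (cmp 4,3)
JGT L0: taken
after ADD R3, R5: R3=4+2=6
after XOR R3, R6: R3=6^4=2
after AND R3, 6: R3=2&6=2
after SUB R6, 1: R6=4-1=3
CMP R6, 3  (cmp 3,3)
JGT L0: not taken
after MOD R3, 3: R3=2%3=2
halt.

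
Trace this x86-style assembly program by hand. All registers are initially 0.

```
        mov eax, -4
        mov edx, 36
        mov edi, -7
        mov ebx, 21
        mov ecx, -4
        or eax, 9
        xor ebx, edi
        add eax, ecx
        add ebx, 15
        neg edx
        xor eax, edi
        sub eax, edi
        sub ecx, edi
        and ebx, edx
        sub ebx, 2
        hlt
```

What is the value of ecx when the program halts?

mov eax, -4 → eax=-4
mov edx, 36 → edx=36
mov edi, -7 → edi=-7
mov ebx, 21 → ebx=21
mov ecx, -4 → ecx=-4
or eax, 9 → eax=(-4)|9=-3
xor ebx, edi → ebx=21^(-7)=-20
add eax, ecx → eax=(-3)+(-4)=-7
add ebx, 15 → ebx=(-20)+15=-5
neg edx → edx=-(36)=-36
xor eax, edi → eax=(-7)^(-7)=0
sub eax, edi → eax=0-(-7)=7
sub ecx, edi → ecx=(-4)-(-7)=3
and ebx, edx → ebx=(-5)&(-36)=-40
sub ebx, 2 → ebx=(-40)-2=-42
halt.

3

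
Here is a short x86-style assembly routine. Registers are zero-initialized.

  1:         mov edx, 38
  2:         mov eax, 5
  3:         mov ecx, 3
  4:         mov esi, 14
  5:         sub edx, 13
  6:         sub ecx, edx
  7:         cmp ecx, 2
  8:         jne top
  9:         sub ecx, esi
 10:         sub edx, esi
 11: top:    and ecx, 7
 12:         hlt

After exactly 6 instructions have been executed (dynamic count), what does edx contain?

25

edx=38
eax=5
ecx=3
esi=14
edx=38-13=25
ecx=3-25=-22
After step 6: edx = 25.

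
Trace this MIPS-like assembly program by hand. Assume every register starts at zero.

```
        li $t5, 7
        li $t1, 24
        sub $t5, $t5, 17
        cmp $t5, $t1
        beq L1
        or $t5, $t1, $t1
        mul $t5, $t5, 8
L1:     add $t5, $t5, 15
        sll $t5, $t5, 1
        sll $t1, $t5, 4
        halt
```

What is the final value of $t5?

414

li $t5, 7 → $t5=7
li $t1, 24 → $t1=24
sub $t5, $t5, 17 → $t5=7-17=-10
cmp $t5, $t1  (cmp -10,24)
beq L1: not taken
or $t5, $t1, $t1 → $t5=24|24=24
mul $t5, $t5, 8 → $t5=24*8=192
add $t5, $t5, 15 → $t5=192+15=207
sll $t5, $t5, 1 → $t5=207<<1=414
sll $t1, $t5, 4 → $t1=414<<4=6624
halt.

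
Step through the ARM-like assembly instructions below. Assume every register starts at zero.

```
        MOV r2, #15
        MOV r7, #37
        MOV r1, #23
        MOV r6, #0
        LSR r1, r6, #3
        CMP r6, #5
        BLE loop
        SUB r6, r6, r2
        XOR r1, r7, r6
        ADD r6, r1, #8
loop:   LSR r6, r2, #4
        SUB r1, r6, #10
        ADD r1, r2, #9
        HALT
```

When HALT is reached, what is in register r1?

r2=15
r7=37
r1=23
r6=0
r1=0>>3=0
CMP r6, #5  (cmp 0,5)
BLE loop: taken
r6=15>>4=0
r1=0-10=-10
r1=15+9=24
halt.

24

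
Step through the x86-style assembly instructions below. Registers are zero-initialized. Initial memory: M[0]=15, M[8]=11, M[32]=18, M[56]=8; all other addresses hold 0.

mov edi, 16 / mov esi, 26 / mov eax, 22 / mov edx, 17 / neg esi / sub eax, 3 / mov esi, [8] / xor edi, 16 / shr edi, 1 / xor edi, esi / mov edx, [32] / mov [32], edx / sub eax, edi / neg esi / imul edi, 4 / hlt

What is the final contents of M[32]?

18

edi=16
esi=26
eax=22
edx=17
esi=-(26)=-26
eax=22-3=19
esi=M[8]=11
edi=16^16=0
edi=0>>1=0
edi=0^11=11
edx=M[32]=18
mov [32], edx → M[32]=18
eax=19-11=8
esi=-(11)=-11
edi=11*4=44
halt.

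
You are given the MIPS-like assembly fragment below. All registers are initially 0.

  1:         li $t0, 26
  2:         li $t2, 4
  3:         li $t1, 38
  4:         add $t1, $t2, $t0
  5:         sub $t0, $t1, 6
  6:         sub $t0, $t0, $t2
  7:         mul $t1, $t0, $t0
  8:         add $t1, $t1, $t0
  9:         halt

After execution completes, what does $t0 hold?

$t0=26
$t2=4
$t1=38
$t1=4+26=30
$t0=30-6=24
$t0=24-4=20
$t1=20*20=400
$t1=400+20=420
halt.

20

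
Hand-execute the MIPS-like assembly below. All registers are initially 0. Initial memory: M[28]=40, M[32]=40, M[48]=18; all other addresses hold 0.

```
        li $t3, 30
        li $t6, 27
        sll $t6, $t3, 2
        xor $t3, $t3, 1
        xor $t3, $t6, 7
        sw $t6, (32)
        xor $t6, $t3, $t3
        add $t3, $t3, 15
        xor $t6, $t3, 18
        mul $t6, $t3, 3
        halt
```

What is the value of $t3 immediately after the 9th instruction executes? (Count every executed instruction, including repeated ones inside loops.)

142

after li $t3, 30: $t3=30
after li $t6, 27: $t6=27
after sll $t6, $t3, 2: $t6=30<<2=120
after xor $t3, $t3, 1: $t3=30^1=31
after xor $t3, $t6, 7: $t3=120^7=127
sw $t6, (32) → M[32]=120
after xor $t6, $t3, $t3: $t6=127^127=0
after add $t3, $t3, 15: $t3=127+15=142
after xor $t6, $t3, 18: $t6=142^18=156
After step 9: $t3 = 142.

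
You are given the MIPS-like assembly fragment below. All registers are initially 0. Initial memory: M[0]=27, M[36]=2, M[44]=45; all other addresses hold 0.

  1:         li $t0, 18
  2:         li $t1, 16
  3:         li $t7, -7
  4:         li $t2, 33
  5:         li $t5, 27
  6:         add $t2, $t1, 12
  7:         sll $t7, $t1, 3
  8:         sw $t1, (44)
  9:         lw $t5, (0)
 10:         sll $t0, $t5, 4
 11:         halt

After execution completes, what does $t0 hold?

$t0=18
$t1=16
$t7=-7
$t2=33
$t5=27
$t2=16+12=28
$t7=16<<3=128
sw $t1, (44) → M[44]=16
$t5=M[0]=27
$t0=27<<4=432
halt.

432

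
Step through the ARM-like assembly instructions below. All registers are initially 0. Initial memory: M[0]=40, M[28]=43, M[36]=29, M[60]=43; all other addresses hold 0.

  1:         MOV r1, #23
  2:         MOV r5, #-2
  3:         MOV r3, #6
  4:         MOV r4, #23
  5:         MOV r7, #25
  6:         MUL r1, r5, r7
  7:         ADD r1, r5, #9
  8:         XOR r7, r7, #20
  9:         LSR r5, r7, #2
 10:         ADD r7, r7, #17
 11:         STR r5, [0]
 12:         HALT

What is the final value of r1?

7

after MOV r1, #23: r1=23
after MOV r5, #-2: r5=-2
after MOV r3, #6: r3=6
after MOV r4, #23: r4=23
after MOV r7, #25: r7=25
after MUL r1, r5, r7: r1=(-2)*25=-50
after ADD r1, r5, #9: r1=(-2)+9=7
after XOR r7, r7, #20: r7=25^20=13
after LSR r5, r7, #2: r5=13>>2=3
after ADD r7, r7, #17: r7=13+17=30
STR r5, [0] → M[0]=3
halt.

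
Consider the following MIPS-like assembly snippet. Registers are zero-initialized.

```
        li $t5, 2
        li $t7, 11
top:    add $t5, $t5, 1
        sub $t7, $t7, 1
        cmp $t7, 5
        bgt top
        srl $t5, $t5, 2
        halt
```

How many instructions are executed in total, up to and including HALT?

$t5=2
$t7=11
$t5=2+1=3
$t7=11-1=10
cmp $t7, 5  (cmp 10,5)
bgt top: taken
$t5=3+1=4
$t7=10-1=9
cmp $t7, 5  (cmp 9,5)
bgt top: taken
$t5=4+1=5
$t7=9-1=8
cmp $t7, 5  (cmp 8,5)
bgt top: taken
$t5=5+1=6
$t7=8-1=7
cmp $t7, 5  (cmp 7,5)
bgt top: taken
$t5=6+1=7
$t7=7-1=6
cmp $t7, 5  (cmp 6,5)
bgt top: taken
$t5=7+1=8
$t7=6-1=5
cmp $t7, 5  (cmp 5,5)
bgt top: not taken
$t5=8>>2=2
halt.
Total executed instructions: 28.

28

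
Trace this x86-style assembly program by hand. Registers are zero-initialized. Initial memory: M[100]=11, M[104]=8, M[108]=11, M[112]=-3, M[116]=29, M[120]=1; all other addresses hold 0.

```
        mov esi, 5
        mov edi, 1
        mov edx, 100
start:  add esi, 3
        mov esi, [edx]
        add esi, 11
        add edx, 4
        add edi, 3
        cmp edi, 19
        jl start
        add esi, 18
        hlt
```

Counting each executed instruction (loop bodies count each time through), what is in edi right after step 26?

10

after mov esi, 5: esi=5
after mov edi, 1: edi=1
after mov edx, 100: edx=100
after add esi, 3: esi=5+3=8
after mov esi, [edx]: esi=M[100]=11
after add esi, 11: esi=11+11=22
after add edx, 4: edx=100+4=104
after add edi, 3: edi=1+3=4
cmp edi, 19  (cmp 4,19)
jl start: taken
after add esi, 3: esi=22+3=25
after mov esi, [edx]: esi=M[104]=8
after add esi, 11: esi=8+11=19
after add edx, 4: edx=104+4=108
after add edi, 3: edi=4+3=7
cmp edi, 19  (cmp 7,19)
jl start: taken
after add esi, 3: esi=19+3=22
after mov esi, [edx]: esi=M[108]=11
after add esi, 11: esi=11+11=22
after add edx, 4: edx=108+4=112
after add edi, 3: edi=7+3=10
cmp edi, 19  (cmp 10,19)
jl start: taken
after add esi, 3: esi=22+3=25
after mov esi, [edx]: esi=M[112]=-3
After step 26: edi = 10.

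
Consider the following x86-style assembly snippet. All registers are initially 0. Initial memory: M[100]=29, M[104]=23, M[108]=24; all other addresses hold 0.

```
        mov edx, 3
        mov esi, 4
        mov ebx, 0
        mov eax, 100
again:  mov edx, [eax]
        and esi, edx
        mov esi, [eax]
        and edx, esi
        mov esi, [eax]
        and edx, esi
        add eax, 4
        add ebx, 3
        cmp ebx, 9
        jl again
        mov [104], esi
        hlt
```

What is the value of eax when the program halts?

112

edx=3
esi=4
ebx=0
eax=100
edx=M[100]=29
esi=4&29=4
esi=M[100]=29
edx=29&29=29
esi=M[100]=29
edx=29&29=29
eax=100+4=104
ebx=0+3=3
cmp ebx, 9  (cmp 3,9)
jl again: taken
edx=M[104]=23
esi=29&23=21
esi=M[104]=23
edx=23&23=23
esi=M[104]=23
edx=23&23=23
eax=104+4=108
ebx=3+3=6
cmp ebx, 9  (cmp 6,9)
jl again: taken
edx=M[108]=24
esi=23&24=16
esi=M[108]=24
edx=24&24=24
esi=M[108]=24
edx=24&24=24
eax=108+4=112
ebx=6+3=9
cmp ebx, 9  (cmp 9,9)
jl again: not taken
mov [104], esi → M[104]=24
halt.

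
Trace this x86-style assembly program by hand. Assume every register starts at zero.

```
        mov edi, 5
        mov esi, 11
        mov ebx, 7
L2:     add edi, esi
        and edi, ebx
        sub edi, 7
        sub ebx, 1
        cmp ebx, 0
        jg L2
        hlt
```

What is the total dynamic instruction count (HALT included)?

after mov edi, 5: edi=5
after mov esi, 11: esi=11
after mov ebx, 7: ebx=7
after add edi, esi: edi=5+11=16
after and edi, ebx: edi=16&7=0
after sub edi, 7: edi=0-7=-7
after sub ebx, 1: ebx=7-1=6
cmp ebx, 0  (cmp 6,0)
jg L2: taken
after add edi, esi: edi=(-7)+11=4
after and edi, ebx: edi=4&6=4
after sub edi, 7: edi=4-7=-3
after sub ebx, 1: ebx=6-1=5
cmp ebx, 0  (cmp 5,0)
jg L2: taken
after add edi, esi: edi=(-3)+11=8
after and edi, ebx: edi=8&5=0
after sub edi, 7: edi=0-7=-7
after sub ebx, 1: ebx=5-1=4
cmp ebx, 0  (cmp 4,0)
jg L2: taken
after add edi, esi: edi=(-7)+11=4
after and edi, ebx: edi=4&4=4
after sub edi, 7: edi=4-7=-3
after sub ebx, 1: ebx=4-1=3
cmp ebx, 0  (cmp 3,0)
jg L2: taken
after add edi, esi: edi=(-3)+11=8
after and edi, ebx: edi=8&3=0
after sub edi, 7: edi=0-7=-7
after sub ebx, 1: ebx=3-1=2
cmp ebx, 0  (cmp 2,0)
jg L2: taken
after add edi, esi: edi=(-7)+11=4
after and edi, ebx: edi=4&2=0
after sub edi, 7: edi=0-7=-7
after sub ebx, 1: ebx=2-1=1
cmp ebx, 0  (cmp 1,0)
jg L2: taken
after add edi, esi: edi=(-7)+11=4
after and edi, ebx: edi=4&1=0
after sub edi, 7: edi=0-7=-7
after sub ebx, 1: ebx=1-1=0
cmp ebx, 0  (cmp 0,0)
jg L2: not taken
halt.
Total executed instructions: 46.

46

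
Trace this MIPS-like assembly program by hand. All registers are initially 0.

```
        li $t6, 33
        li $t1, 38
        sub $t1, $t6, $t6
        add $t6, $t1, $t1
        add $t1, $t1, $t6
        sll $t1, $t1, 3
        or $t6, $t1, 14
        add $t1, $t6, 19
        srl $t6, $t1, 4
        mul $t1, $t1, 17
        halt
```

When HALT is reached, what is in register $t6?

after li $t6, 33: $t6=33
after li $t1, 38: $t1=38
after sub $t1, $t6, $t6: $t1=33-33=0
after add $t6, $t1, $t1: $t6=0+0=0
after add $t1, $t1, $t6: $t1=0+0=0
after sll $t1, $t1, 3: $t1=0<<3=0
after or $t6, $t1, 14: $t6=0|14=14
after add $t1, $t6, 19: $t1=14+19=33
after srl $t6, $t1, 4: $t6=33>>4=2
after mul $t1, $t1, 17: $t1=33*17=561
halt.

2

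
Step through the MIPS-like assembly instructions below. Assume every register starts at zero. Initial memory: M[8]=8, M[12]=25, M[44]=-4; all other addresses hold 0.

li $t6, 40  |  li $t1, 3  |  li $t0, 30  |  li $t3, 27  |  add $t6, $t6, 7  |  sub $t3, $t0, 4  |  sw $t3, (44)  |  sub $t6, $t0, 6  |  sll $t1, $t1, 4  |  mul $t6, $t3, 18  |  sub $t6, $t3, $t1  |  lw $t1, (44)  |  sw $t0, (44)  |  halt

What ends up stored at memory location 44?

li $t6, 40 → $t6=40
li $t1, 3 → $t1=3
li $t0, 30 → $t0=30
li $t3, 27 → $t3=27
add $t6, $t6, 7 → $t6=40+7=47
sub $t3, $t0, 4 → $t3=30-4=26
sw $t3, (44) → M[44]=26
sub $t6, $t0, 6 → $t6=30-6=24
sll $t1, $t1, 4 → $t1=3<<4=48
mul $t6, $t3, 18 → $t6=26*18=468
sub $t6, $t3, $t1 → $t6=26-48=-22
lw $t1, (44) → $t1=M[44]=26
sw $t0, (44) → M[44]=30
halt.

30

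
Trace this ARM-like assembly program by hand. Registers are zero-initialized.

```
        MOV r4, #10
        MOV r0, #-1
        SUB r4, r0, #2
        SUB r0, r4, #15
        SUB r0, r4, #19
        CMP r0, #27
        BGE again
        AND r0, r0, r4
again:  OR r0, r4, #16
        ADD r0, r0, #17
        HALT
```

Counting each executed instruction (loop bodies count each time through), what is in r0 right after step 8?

-24

after MOV r4, #10: r4=10
after MOV r0, #-1: r0=-1
after SUB r4, r0, #2: r4=(-1)-2=-3
after SUB r0, r4, #15: r0=(-3)-15=-18
after SUB r0, r4, #19: r0=(-3)-19=-22
CMP r0, #27  (cmp -22,27)
BGE again: not taken
after AND r0, r0, r4: r0=(-22)&(-3)=-24
After step 8: r0 = -24.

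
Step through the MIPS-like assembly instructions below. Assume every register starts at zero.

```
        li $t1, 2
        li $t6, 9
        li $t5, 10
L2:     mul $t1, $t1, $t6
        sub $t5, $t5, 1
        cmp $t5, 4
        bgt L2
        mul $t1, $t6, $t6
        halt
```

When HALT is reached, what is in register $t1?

81

li $t1, 2 → $t1=2
li $t6, 9 → $t6=9
li $t5, 10 → $t5=10
mul $t1, $t1, $t6 → $t1=2*9=18
sub $t5, $t5, 1 → $t5=10-1=9
cmp $t5, 4  (cmp 9,4)
bgt L2: taken
mul $t1, $t1, $t6 → $t1=18*9=162
sub $t5, $t5, 1 → $t5=9-1=8
cmp $t5, 4  (cmp 8,4)
bgt L2: taken
mul $t1, $t1, $t6 → $t1=162*9=1458
sub $t5, $t5, 1 → $t5=8-1=7
cmp $t5, 4  (cmp 7,4)
bgt L2: taken
mul $t1, $t1, $t6 → $t1=1458*9=13122
sub $t5, $t5, 1 → $t5=7-1=6
cmp $t5, 4  (cmp 6,4)
bgt L2: taken
mul $t1, $t1, $t6 → $t1=13122*9=118098
sub $t5, $t5, 1 → $t5=6-1=5
cmp $t5, 4  (cmp 5,4)
bgt L2: taken
mul $t1, $t1, $t6 → $t1=118098*9=1062882
sub $t5, $t5, 1 → $t5=5-1=4
cmp $t5, 4  (cmp 4,4)
bgt L2: not taken
mul $t1, $t6, $t6 → $t1=9*9=81
halt.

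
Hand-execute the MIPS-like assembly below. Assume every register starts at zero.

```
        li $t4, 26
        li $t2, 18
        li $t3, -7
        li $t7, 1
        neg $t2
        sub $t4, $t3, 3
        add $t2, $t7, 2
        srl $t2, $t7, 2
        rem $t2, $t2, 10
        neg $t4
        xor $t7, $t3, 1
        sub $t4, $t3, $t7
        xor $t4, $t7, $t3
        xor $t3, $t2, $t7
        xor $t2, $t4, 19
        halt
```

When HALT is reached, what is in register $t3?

$t4=26
$t2=18
$t3=-7
$t7=1
$t2=-(18)=-18
$t4=(-7)-3=-10
$t2=1+2=3
$t2=1>>2=0
$t2=0%10=0
$t4=-(-10)=10
$t7=(-7)^1=-8
$t4=(-7)-(-8)=1
$t4=(-8)^(-7)=1
$t3=0^(-8)=-8
$t2=1^19=18
halt.

-8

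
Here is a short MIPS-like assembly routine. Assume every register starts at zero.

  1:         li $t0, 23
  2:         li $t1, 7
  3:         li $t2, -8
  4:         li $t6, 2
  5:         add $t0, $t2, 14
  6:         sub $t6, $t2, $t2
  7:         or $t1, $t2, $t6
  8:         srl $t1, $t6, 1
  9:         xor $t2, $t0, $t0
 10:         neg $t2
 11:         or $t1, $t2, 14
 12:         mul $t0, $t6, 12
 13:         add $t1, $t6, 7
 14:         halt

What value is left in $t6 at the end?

0

$t0=23
$t1=7
$t2=-8
$t6=2
$t0=(-8)+14=6
$t6=(-8)-(-8)=0
$t1=(-8)|0=-8
$t1=0>>1=0
$t2=6^6=0
$t2=-(0)=0
$t1=0|14=14
$t0=0*12=0
$t1=0+7=7
halt.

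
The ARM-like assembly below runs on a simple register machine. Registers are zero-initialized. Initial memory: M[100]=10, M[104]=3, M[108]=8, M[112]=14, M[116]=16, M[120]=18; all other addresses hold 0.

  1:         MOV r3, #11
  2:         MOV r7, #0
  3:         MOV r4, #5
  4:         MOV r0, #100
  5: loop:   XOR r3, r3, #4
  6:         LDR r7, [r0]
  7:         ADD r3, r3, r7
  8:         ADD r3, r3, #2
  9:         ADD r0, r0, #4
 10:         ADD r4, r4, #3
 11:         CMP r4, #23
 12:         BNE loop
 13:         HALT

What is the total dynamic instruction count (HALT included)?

MOV r3, #11 → r3=11
MOV r7, #0 → r7=0
MOV r4, #5 → r4=5
MOV r0, #100 → r0=100
XOR r3, r3, #4 → r3=11^4=15
LDR r7, [r0] → r7=M[100]=10
ADD r3, r3, r7 → r3=15+10=25
ADD r3, r3, #2 → r3=25+2=27
ADD r0, r0, #4 → r0=100+4=104
ADD r4, r4, #3 → r4=5+3=8
CMP r4, #23  (cmp 8,23)
BNE loop: taken
XOR r3, r3, #4 → r3=27^4=31
LDR r7, [r0] → r7=M[104]=3
ADD r3, r3, r7 → r3=31+3=34
ADD r3, r3, #2 → r3=34+2=36
ADD r0, r0, #4 → r0=104+4=108
ADD r4, r4, #3 → r4=8+3=11
CMP r4, #23  (cmp 11,23)
BNE loop: taken
XOR r3, r3, #4 → r3=36^4=32
LDR r7, [r0] → r7=M[108]=8
ADD r3, r3, r7 → r3=32+8=40
ADD r3, r3, #2 → r3=40+2=42
ADD r0, r0, #4 → r0=108+4=112
ADD r4, r4, #3 → r4=11+3=14
CMP r4, #23  (cmp 14,23)
BNE loop: taken
XOR r3, r3, #4 → r3=42^4=46
LDR r7, [r0] → r7=M[112]=14
ADD r3, r3, r7 → r3=46+14=60
ADD r3, r3, #2 → r3=60+2=62
ADD r0, r0, #4 → r0=112+4=116
ADD r4, r4, #3 → r4=14+3=17
CMP r4, #23  (cmp 17,23)
BNE loop: taken
XOR r3, r3, #4 → r3=62^4=58
LDR r7, [r0] → r7=M[116]=16
ADD r3, r3, r7 → r3=58+16=74
ADD r3, r3, #2 → r3=74+2=76
ADD r0, r0, #4 → r0=116+4=120
ADD r4, r4, #3 → r4=17+3=20
CMP r4, #23  (cmp 20,23)
BNE loop: taken
XOR r3, r3, #4 → r3=76^4=72
LDR r7, [r0] → r7=M[120]=18
ADD r3, r3, r7 → r3=72+18=90
ADD r3, r3, #2 → r3=90+2=92
ADD r0, r0, #4 → r0=120+4=124
ADD r4, r4, #3 → r4=20+3=23
CMP r4, #23  (cmp 23,23)
BNE loop: not taken
halt.
Total executed instructions: 53.

53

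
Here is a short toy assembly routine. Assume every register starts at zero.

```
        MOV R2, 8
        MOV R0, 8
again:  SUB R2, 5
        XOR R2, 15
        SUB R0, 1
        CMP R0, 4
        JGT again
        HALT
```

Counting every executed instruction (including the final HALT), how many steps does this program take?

23

after MOV R2, 8: R2=8
after MOV R0, 8: R0=8
after SUB R2, 5: R2=8-5=3
after XOR R2, 15: R2=3^15=12
after SUB R0, 1: R0=8-1=7
CMP R0, 4  (cmp 7,4)
JGT again: taken
after SUB R2, 5: R2=12-5=7
after XOR R2, 15: R2=7^15=8
after SUB R0, 1: R0=7-1=6
CMP R0, 4  (cmp 6,4)
JGT again: taken
after SUB R2, 5: R2=8-5=3
after XOR R2, 15: R2=3^15=12
after SUB R0, 1: R0=6-1=5
CMP R0, 4  (cmp 5,4)
JGT again: taken
after SUB R2, 5: R2=12-5=7
after XOR R2, 15: R2=7^15=8
after SUB R0, 1: R0=5-1=4
CMP R0, 4  (cmp 4,4)
JGT again: not taken
halt.
Total executed instructions: 23.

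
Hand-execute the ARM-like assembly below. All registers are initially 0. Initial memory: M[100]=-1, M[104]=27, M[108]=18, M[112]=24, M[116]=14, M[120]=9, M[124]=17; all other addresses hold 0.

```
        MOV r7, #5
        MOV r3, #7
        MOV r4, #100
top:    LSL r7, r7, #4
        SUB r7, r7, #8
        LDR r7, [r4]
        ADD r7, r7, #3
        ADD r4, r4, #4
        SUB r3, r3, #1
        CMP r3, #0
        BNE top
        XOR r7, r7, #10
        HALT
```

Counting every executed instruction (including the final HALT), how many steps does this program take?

MOV r7, #5 → r7=5
MOV r3, #7 → r3=7
MOV r4, #100 → r4=100
LSL r7, r7, #4 → r7=5<<4=80
SUB r7, r7, #8 → r7=80-8=72
LDR r7, [r4] → r7=M[100]=-1
ADD r7, r7, #3 → r7=(-1)+3=2
ADD r4, r4, #4 → r4=100+4=104
SUB r3, r3, #1 → r3=7-1=6
CMP r3, #0  (cmp 6,0)
BNE top: taken
LSL r7, r7, #4 → r7=2<<4=32
SUB r7, r7, #8 → r7=32-8=24
LDR r7, [r4] → r7=M[104]=27
ADD r7, r7, #3 → r7=27+3=30
ADD r4, r4, #4 → r4=104+4=108
SUB r3, r3, #1 → r3=6-1=5
CMP r3, #0  (cmp 5,0)
BNE top: taken
LSL r7, r7, #4 → r7=30<<4=480
SUB r7, r7, #8 → r7=480-8=472
LDR r7, [r4] → r7=M[108]=18
ADD r7, r7, #3 → r7=18+3=21
ADD r4, r4, #4 → r4=108+4=112
SUB r3, r3, #1 → r3=5-1=4
CMP r3, #0  (cmp 4,0)
BNE top: taken
LSL r7, r7, #4 → r7=21<<4=336
SUB r7, r7, #8 → r7=336-8=328
LDR r7, [r4] → r7=M[112]=24
ADD r7, r7, #3 → r7=24+3=27
ADD r4, r4, #4 → r4=112+4=116
SUB r3, r3, #1 → r3=4-1=3
CMP r3, #0  (cmp 3,0)
BNE top: taken
LSL r7, r7, #4 → r7=27<<4=432
SUB r7, r7, #8 → r7=432-8=424
LDR r7, [r4] → r7=M[116]=14
ADD r7, r7, #3 → r7=14+3=17
ADD r4, r4, #4 → r4=116+4=120
SUB r3, r3, #1 → r3=3-1=2
CMP r3, #0  (cmp 2,0)
BNE top: taken
LSL r7, r7, #4 → r7=17<<4=272
SUB r7, r7, #8 → r7=272-8=264
LDR r7, [r4] → r7=M[120]=9
ADD r7, r7, #3 → r7=9+3=12
ADD r4, r4, #4 → r4=120+4=124
SUB r3, r3, #1 → r3=2-1=1
CMP r3, #0  (cmp 1,0)
BNE top: taken
LSL r7, r7, #4 → r7=12<<4=192
SUB r7, r7, #8 → r7=192-8=184
LDR r7, [r4] → r7=M[124]=17
ADD r7, r7, #3 → r7=17+3=20
ADD r4, r4, #4 → r4=124+4=128
SUB r3, r3, #1 → r3=1-1=0
CMP r3, #0  (cmp 0,0)
BNE top: not taken
XOR r7, r7, #10 → r7=20^10=30
halt.
Total executed instructions: 61.

61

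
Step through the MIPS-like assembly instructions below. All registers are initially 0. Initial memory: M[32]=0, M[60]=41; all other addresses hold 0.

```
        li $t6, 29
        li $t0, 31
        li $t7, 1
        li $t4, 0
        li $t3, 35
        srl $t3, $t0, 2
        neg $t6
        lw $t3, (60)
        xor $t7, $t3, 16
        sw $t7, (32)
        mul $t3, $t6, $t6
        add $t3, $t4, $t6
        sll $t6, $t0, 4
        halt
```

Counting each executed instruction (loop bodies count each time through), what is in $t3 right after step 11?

after li $t6, 29: $t6=29
after li $t0, 31: $t0=31
after li $t7, 1: $t7=1
after li $t4, 0: $t4=0
after li $t3, 35: $t3=35
after srl $t3, $t0, 2: $t3=31>>2=7
after neg $t6: $t6=-(29)=-29
after lw $t3, (60): $t3=M[60]=41
after xor $t7, $t3, 16: $t7=41^16=57
sw $t7, (32) → M[32]=57
after mul $t3, $t6, $t6: $t3=(-29)*(-29)=841
After step 11: $t3 = 841.

841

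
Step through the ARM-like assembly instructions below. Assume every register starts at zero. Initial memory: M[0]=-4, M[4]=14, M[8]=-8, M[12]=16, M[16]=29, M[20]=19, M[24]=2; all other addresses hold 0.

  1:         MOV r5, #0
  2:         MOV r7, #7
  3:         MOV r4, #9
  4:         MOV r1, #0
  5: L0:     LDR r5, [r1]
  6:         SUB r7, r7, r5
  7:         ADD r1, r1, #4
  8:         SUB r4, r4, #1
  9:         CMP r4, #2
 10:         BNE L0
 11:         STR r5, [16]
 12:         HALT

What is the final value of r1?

28

r5=0
r7=7
r4=9
r1=0
r5=M[0]=-4
r7=7-(-4)=11
r1=0+4=4
r4=9-1=8
CMP r4, #2  (cmp 8,2)
BNE L0: taken
r5=M[4]=14
r7=11-14=-3
r1=4+4=8
r4=8-1=7
CMP r4, #2  (cmp 7,2)
BNE L0: taken
r5=M[8]=-8
r7=(-3)-(-8)=5
r1=8+4=12
r4=7-1=6
CMP r4, #2  (cmp 6,2)
BNE L0: taken
r5=M[12]=16
r7=5-16=-11
r1=12+4=16
r4=6-1=5
CMP r4, #2  (cmp 5,2)
BNE L0: taken
r5=M[16]=29
r7=(-11)-29=-40
r1=16+4=20
r4=5-1=4
CMP r4, #2  (cmp 4,2)
BNE L0: taken
r5=M[20]=19
r7=(-40)-19=-59
r1=20+4=24
r4=4-1=3
CMP r4, #2  (cmp 3,2)
BNE L0: taken
r5=M[24]=2
r7=(-59)-2=-61
r1=24+4=28
r4=3-1=2
CMP r4, #2  (cmp 2,2)
BNE L0: not taken
STR r5, [16] → M[16]=2
halt.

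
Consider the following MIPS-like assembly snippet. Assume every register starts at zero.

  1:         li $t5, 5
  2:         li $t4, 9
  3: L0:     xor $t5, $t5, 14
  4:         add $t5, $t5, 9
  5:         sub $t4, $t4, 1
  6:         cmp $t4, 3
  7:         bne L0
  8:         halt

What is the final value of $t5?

95

after li $t5, 5: $t5=5
after li $t4, 9: $t4=9
after xor $t5, $t5, 14: $t5=5^14=11
after add $t5, $t5, 9: $t5=11+9=20
after sub $t4, $t4, 1: $t4=9-1=8
cmp $t4, 3  (cmp 8,3)
bne L0: taken
after xor $t5, $t5, 14: $t5=20^14=26
after add $t5, $t5, 9: $t5=26+9=35
after sub $t4, $t4, 1: $t4=8-1=7
cmp $t4, 3  (cmp 7,3)
bne L0: taken
after xor $t5, $t5, 14: $t5=35^14=45
after add $t5, $t5, 9: $t5=45+9=54
after sub $t4, $t4, 1: $t4=7-1=6
cmp $t4, 3  (cmp 6,3)
bne L0: taken
after xor $t5, $t5, 14: $t5=54^14=56
after add $t5, $t5, 9: $t5=56+9=65
after sub $t4, $t4, 1: $t4=6-1=5
cmp $t4, 3  (cmp 5,3)
bne L0: taken
after xor $t5, $t5, 14: $t5=65^14=79
after add $t5, $t5, 9: $t5=79+9=88
after sub $t4, $t4, 1: $t4=5-1=4
cmp $t4, 3  (cmp 4,3)
bne L0: taken
after xor $t5, $t5, 14: $t5=88^14=86
after add $t5, $t5, 9: $t5=86+9=95
after sub $t4, $t4, 1: $t4=4-1=3
cmp $t4, 3  (cmp 3,3)
bne L0: not taken
halt.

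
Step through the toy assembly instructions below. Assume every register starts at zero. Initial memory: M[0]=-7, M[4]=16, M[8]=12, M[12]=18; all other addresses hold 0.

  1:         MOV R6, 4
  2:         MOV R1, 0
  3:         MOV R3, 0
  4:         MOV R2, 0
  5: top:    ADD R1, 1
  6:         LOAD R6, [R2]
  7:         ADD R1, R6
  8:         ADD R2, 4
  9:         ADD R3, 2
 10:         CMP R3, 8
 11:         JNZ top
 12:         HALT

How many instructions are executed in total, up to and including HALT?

MOV R6, 4 → R6=4
MOV R1, 0 → R1=0
MOV R3, 0 → R3=0
MOV R2, 0 → R2=0
ADD R1, 1 → R1=0+1=1
LOAD R6, [R2] → R6=M[0]=-7
ADD R1, R6 → R1=1+(-7)=-6
ADD R2, 4 → R2=0+4=4
ADD R3, 2 → R3=0+2=2
CMP R3, 8  (cmp 2,8)
JNZ top: taken
ADD R1, 1 → R1=(-6)+1=-5
LOAD R6, [R2] → R6=M[4]=16
ADD R1, R6 → R1=(-5)+16=11
ADD R2, 4 → R2=4+4=8
ADD R3, 2 → R3=2+2=4
CMP R3, 8  (cmp 4,8)
JNZ top: taken
ADD R1, 1 → R1=11+1=12
LOAD R6, [R2] → R6=M[8]=12
ADD R1, R6 → R1=12+12=24
ADD R2, 4 → R2=8+4=12
ADD R3, 2 → R3=4+2=6
CMP R3, 8  (cmp 6,8)
JNZ top: taken
ADD R1, 1 → R1=24+1=25
LOAD R6, [R2] → R6=M[12]=18
ADD R1, R6 → R1=25+18=43
ADD R2, 4 → R2=12+4=16
ADD R3, 2 → R3=6+2=8
CMP R3, 8  (cmp 8,8)
JNZ top: not taken
halt.
Total executed instructions: 33.

33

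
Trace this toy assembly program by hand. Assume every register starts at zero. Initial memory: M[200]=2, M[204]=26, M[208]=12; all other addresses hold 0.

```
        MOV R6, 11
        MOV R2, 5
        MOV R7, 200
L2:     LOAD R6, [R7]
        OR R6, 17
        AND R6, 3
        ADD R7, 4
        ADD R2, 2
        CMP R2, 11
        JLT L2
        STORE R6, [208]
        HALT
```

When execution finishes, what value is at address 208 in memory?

after MOV R6, 11: R6=11
after MOV R2, 5: R2=5
after MOV R7, 200: R7=200
after LOAD R6, [R7]: R6=M[200]=2
after OR R6, 17: R6=2|17=19
after AND R6, 3: R6=19&3=3
after ADD R7, 4: R7=200+4=204
after ADD R2, 2: R2=5+2=7
CMP R2, 11  (cmp 7,11)
JLT L2: taken
after LOAD R6, [R7]: R6=M[204]=26
after OR R6, 17: R6=26|17=27
after AND R6, 3: R6=27&3=3
after ADD R7, 4: R7=204+4=208
after ADD R2, 2: R2=7+2=9
CMP R2, 11  (cmp 9,11)
JLT L2: taken
after LOAD R6, [R7]: R6=M[208]=12
after OR R6, 17: R6=12|17=29
after AND R6, 3: R6=29&3=1
after ADD R7, 4: R7=208+4=212
after ADD R2, 2: R2=9+2=11
CMP R2, 11  (cmp 11,11)
JLT L2: not taken
STORE R6, [208] → M[208]=1
halt.

1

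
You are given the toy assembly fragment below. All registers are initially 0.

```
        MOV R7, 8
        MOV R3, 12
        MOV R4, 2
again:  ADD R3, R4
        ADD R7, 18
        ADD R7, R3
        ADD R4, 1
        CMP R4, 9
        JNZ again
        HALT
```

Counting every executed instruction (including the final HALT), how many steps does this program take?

46

MOV R7, 8 → R7=8
MOV R3, 12 → R3=12
MOV R4, 2 → R4=2
ADD R3, R4 → R3=12+2=14
ADD R7, 18 → R7=8+18=26
ADD R7, R3 → R7=26+14=40
ADD R4, 1 → R4=2+1=3
CMP R4, 9  (cmp 3,9)
JNZ again: taken
ADD R3, R4 → R3=14+3=17
ADD R7, 18 → R7=40+18=58
ADD R7, R3 → R7=58+17=75
ADD R4, 1 → R4=3+1=4
CMP R4, 9  (cmp 4,9)
JNZ again: taken
ADD R3, R4 → R3=17+4=21
ADD R7, 18 → R7=75+18=93
ADD R7, R3 → R7=93+21=114
ADD R4, 1 → R4=4+1=5
CMP R4, 9  (cmp 5,9)
JNZ again: taken
ADD R3, R4 → R3=21+5=26
ADD R7, 18 → R7=114+18=132
ADD R7, R3 → R7=132+26=158
ADD R4, 1 → R4=5+1=6
CMP R4, 9  (cmp 6,9)
JNZ again: taken
ADD R3, R4 → R3=26+6=32
ADD R7, 18 → R7=158+18=176
ADD R7, R3 → R7=176+32=208
ADD R4, 1 → R4=6+1=7
CMP R4, 9  (cmp 7,9)
JNZ again: taken
ADD R3, R4 → R3=32+7=39
ADD R7, 18 → R7=208+18=226
ADD R7, R3 → R7=226+39=265
ADD R4, 1 → R4=7+1=8
CMP R4, 9  (cmp 8,9)
JNZ again: taken
ADD R3, R4 → R3=39+8=47
ADD R7, 18 → R7=265+18=283
ADD R7, R3 → R7=283+47=330
ADD R4, 1 → R4=8+1=9
CMP R4, 9  (cmp 9,9)
JNZ again: not taken
halt.
Total executed instructions: 46.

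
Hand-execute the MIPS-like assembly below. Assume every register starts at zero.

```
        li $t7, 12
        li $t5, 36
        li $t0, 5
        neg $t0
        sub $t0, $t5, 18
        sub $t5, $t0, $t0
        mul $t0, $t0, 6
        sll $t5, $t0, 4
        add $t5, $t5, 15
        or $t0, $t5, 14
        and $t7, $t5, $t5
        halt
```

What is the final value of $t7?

1743

$t7=12
$t5=36
$t0=5
$t0=-(5)=-5
$t0=36-18=18
$t5=18-18=0
$t0=18*6=108
$t5=108<<4=1728
$t5=1728+15=1743
$t0=1743|14=1743
$t7=1743&1743=1743
halt.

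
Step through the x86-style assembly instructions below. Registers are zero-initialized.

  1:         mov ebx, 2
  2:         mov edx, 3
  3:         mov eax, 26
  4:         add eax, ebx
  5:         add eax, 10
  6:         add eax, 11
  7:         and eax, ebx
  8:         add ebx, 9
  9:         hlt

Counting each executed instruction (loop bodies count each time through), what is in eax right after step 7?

mov ebx, 2 → ebx=2
mov edx, 3 → edx=3
mov eax, 26 → eax=26
add eax, ebx → eax=26+2=28
add eax, 10 → eax=28+10=38
add eax, 11 → eax=38+11=49
and eax, ebx → eax=49&2=0
After step 7: eax = 0.

0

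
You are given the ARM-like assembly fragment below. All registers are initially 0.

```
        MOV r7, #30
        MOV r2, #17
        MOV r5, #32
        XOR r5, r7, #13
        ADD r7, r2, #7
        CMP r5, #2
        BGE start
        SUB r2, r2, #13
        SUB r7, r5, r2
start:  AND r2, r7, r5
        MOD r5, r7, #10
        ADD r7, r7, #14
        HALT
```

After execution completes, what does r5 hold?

4

MOV r7, #30 → r7=30
MOV r2, #17 → r2=17
MOV r5, #32 → r5=32
XOR r5, r7, #13 → r5=30^13=19
ADD r7, r2, #7 → r7=17+7=24
CMP r5, #2  (cmp 19,2)
BGE start: taken
AND r2, r7, r5 → r2=24&19=16
MOD r5, r7, #10 → r5=24%10=4
ADD r7, r7, #14 → r7=24+14=38
halt.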